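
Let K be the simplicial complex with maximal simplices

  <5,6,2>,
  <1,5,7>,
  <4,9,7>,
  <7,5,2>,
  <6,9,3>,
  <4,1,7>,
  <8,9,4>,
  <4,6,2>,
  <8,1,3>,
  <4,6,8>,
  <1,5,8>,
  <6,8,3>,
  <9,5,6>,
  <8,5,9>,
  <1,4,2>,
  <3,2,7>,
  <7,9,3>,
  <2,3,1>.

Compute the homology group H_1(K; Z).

K has 9 vertices, 27 edges, 18 triangles.
rank ∂_1 = 8, rank ∂_2 = 18 ⇒ b_1 = 27 − 8 − 18 = 1; ∂_2 has invariant factor(s) [2] giving torsion. So H_1 = Z ⊕ Z_2.

H_1 = Z ⊕ Z_2.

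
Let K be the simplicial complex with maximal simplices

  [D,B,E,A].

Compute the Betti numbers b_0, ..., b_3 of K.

b_0 = 1, b_1 = 0, b_2 = 0, b_3 = 0.

We work with the vertex ordering A < B < D < E. The simplices of K, each written with vertices in increasing order, are:

  0-simplices (4): A, B, D, E
  1-simplices (6): AB, AD, AE, BD, BE, DE
  2-simplices (4): ABD, ABE, ADE, BDE
  3-simplices (1): ABDE

Hence C_0 ≅ Z^4, C_1 ≅ Z^6, C_2 ≅ Z^4, C_3 ≅ Z^1.

∂_1: C_1 → C_0 sends each edge [p,q] (with p < q) to q − p.
This gives a 4×6 integer matrix of rank 3; reducing to Smith normal form yields diagonal entries (1,1,1).

Boundary ∂_2: C_2 → C_1 maps a triangle to the signed sum of its edges. For instance
  ∂BDE = DE − BE + BD,
  ∂ABE = BE − AE + AB.
As a 6×4 matrix over Z this has rank 3, with invariant factors (1,1,1).

The boundary map ∂_3: C_3 → C_2 sends each 3-simplex σ to the alternating sum Σ_i (−1)^i (σ with its i-th vertex removed). For instance
  ∂ABDE = BDE − ADE + ABE − ABD.
As a 4×1 matrix over Z this has rank 1, with invariant factors (1).

Now H_k = ker ∂_k / im ∂_{k+1}, so:

  H_0: rank C_0 − rank ∂_1 = 4 − 3 = 1, and the invariant factors of ∂_1 are all 1, so H_0 = Z.
  H_1: rank ker ∂_1 − rank ∂_2 = (6 − 3) − 3 = 0, and the invariant factors of ∂_2 are all 1, so H_1 = 0.
  H_2: rank ker ∂_2 − rank ∂_3 = (4 − 3) − 1 = 0, and the invariant factors of ∂_3 are all 1, so H_2 = 0.
  H_3: rank ker ∂_3 − rank ∂_4 = (1 − 1) − 0 = 0, and there is no ∂_4, so H_3 = 0.

(K is a triangulation of the 3-simplex.)

Hence the Betti numbers are b_0 = 1, b_1 = 0, b_2 = 0, b_3 = 0.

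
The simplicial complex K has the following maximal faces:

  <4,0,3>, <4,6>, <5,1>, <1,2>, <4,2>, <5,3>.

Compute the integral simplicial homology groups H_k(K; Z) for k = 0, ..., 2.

H_0 ≅ Z,  H_1 ≅ Z,  H_2 = 0.

We work with the vertex ordering 0 < 1 < 2 < 3 < 4 < 5 < 6. The simplices of K, each written with vertices in increasing order, are:

  0-simplices (7): [0], [1], [2], [3], [4], [5], [6]
  1-simplices (8): [0,3], [0,4], [1,2], [1,5], [2,4], [3,4], [3,5], [4,6]
  2-simplices (1): [0,3,4]

so the chain groups are C_0 ≅ Z^7, C_1 ≅ Z^8, C_2 ≅ Z^1.

The boundary map ∂_1: C_1 → C_0 sends each edge [p,q] (with p < q) to q − p.
The resulting 7×8 matrix has rank 6, and its Smith normal form has invariant factors (1,1,1,1,1,1).

∂_2: C_2 → C_1 maps a triangle to the signed sum of its edges. For instance
  ∂[0,3,4] = [3,4] − [0,4] + [0,3].
As a 8×1 matrix over Z this has rank 1, with invariant factors (1).

From H_k ≅ ker(∂_k) / im(∂_{k+1}) we obtain:

  H_0: rank C_0 − rank ∂_1 = 7 − 6 = 1, and the invariant factors of ∂_1 are all 1, so H_0 ≅ Z.
  H_1: rank ker ∂_1 − rank ∂_2 = (8 − 6) − 1 = 1, and the invariant factors of ∂_2 are all 1, so H_1 ≅ Z.
  H_2: rank ker ∂_2 − rank ∂_3 = (1 − 1) − 0 = 0, and there is no ∂_3, so H_2 ≅ 0.

As a check, the Euler characteristic is 7 − 8 + 1 = 0, which agrees with 1 − 1 + 0 = 0.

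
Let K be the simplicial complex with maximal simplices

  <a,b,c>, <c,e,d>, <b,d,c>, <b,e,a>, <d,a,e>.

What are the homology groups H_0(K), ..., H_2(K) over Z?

Fix the vertex order a < b < c < d < e and write every simplex with vertices in increasing order. Then dim K = 2 and the simplices of K are:

  0-simplices (5): a, b, c, d, e
  1-simplices (10): ab, ac, ad, ae, bc, bd, be, cd, ce, de
  2-simplices (5): abc, abe, ade, bcd, cde

Hence C_0 ≅ Z^5, C_1 ≅ Z^10, C_2 ≅ Z^5.

Boundary ∂_1: C_1 → C_0 maps an edge to its endpoints' difference, ∂[p,q] = q − p. For instance
  ∂ad = d − a.
As a 5×10 matrix over Z this has rank 4, with invariant factors (1,1,1,1).

The boundary map ∂_2: C_2 → C_1 sends each 2-simplex [p,q,r] to [q,r] − [p,r] + [p,q]. For instance
  ∂bcd = cd − bd + bc,
  ∂ade = de − ae + ad.
This gives a 10×5 integer matrix of rank 5; reducing to Smith normal form yields diagonal entries (1,1,1,1,1).

Reading off H_k = ker ∂_k / im ∂_{k+1}:

  H_0: rank C_0 − rank ∂_1 = 5 − 4 = 1, and the invariant factors of ∂_1 are all 1, so H_0 ≅ Z.
  H_1: rank ker ∂_1 − rank ∂_2 = (10 − 4) − 5 = 1, and the invariant factors of ∂_2 are all 1, so H_1 ≅ Z.
  H_2: rank ker ∂_2 − rank ∂_3 = (5 − 5) − 0 = 0, and there is no ∂_3, so H_2 ≅ 0.

(K is a triangulation of the Möbius band.)

H_0 ≅ Z,  H_1 ≅ Z,  H_2 = 0.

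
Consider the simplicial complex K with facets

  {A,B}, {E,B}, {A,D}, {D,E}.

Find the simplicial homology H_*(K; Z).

H_0 = Z,  H_1 = Z.

Fix the vertex order A < B < D < E and write every simplex with vertices in increasing order. Then dim K = 1 and the simplices of K are:

  0-simplices (4): A, B, D, E
  1-simplices (4): AB, AD, BE, DE

so the chain groups are C_0 ≅ Z^4, C_1 ≅ Z^4.

∂_1: C_1 → C_0 is given by ∂[p,q] = [q] − [p]. For instance
  ∂AB = B − A.
The resulting 4×4 matrix has rank 3, and its Smith normal form has invariant factors (1,1,1).

Reading off H_k = ker ∂_k / im ∂_{k+1}:

  H_0: rank C_0 − rank ∂_1 = 4 − 3 = 1, and the invariant factors of ∂_1 are all 1, so H_0 = Z.
  H_1: rank ker ∂_1 − rank ∂_2 = (4 − 3) − 0 = 1, and there is no ∂_2, so H_1 = Z.

As a check, the Euler characteristic is 4 − 4 = 0, which agrees with 1 − 1 = 0.
(K is a triangulation of the circle S^1.)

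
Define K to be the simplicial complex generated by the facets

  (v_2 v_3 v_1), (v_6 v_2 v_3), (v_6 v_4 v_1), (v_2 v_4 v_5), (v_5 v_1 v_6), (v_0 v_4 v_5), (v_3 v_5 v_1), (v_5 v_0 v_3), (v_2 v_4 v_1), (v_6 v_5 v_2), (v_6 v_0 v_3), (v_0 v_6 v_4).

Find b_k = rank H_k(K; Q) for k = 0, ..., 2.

b_0 = 1, b_1 = 0, b_2 = 0.

Fix the vertex order v_0 < v_1 < v_2 < v_3 < v_4 < v_5 < v_6 and write every simplex with vertices in increasing order. Then dim K = 2 and the simplices of K are:

  0-simplices (7): [v_0], [v_1], [v_2], [v_3], [v_4], [v_5], [v_6]
  1-simplices (18): (18 of them)
  2-simplices (12): (12 of them)

giving chain groups C_0 ≅ Z^7, C_1 ≅ Z^18, C_2 ≅ Z^12.

Boundary ∂_1: C_1 → C_0 maps an edge to its endpoints' difference, ∂[p,q] = q − p.
As a 7×18 matrix over Z this has rank 6, with invariant factors (1,1,1,1,1,1).

∂_2: C_2 → C_1 sends each 2-simplex [p,q,r] to [q,r] − [p,r] + [p,q]. For instance
  ∂[v_1,v_2,v_3] = [v_2,v_3] − [v_1,v_3] + [v_1,v_2],
  ∂[v_2,v_4,v_5] = [v_4,v_5] − [v_2,v_5] + [v_2,v_4].
As a 18×12 matrix over Z this has rank 12, with invariant factors (1,1,1,1,1,1,1,1,1,1,1,2).

Now H_k = ker ∂_k / im ∂_{k+1}, so:

  H_0: rank C_0 − rank ∂_1 = 7 − 6 = 1, and the invariant factors of ∂_1 are all 1, so H_0 = Z.
  H_1: rank ker ∂_1 − rank ∂_2 = (18 − 6) − 12 = 0, and ∂_2 has invariant factor 2 > 1, so H_1 = Z/2.
  H_2: rank ker ∂_2 − rank ∂_3 = (12 − 12) − 0 = 0, and there is no ∂_3, so H_2 = 0.

(K is a triangulation of the real projective plane RP^2.)

Hence the Betti numbers are b_0 = 1, b_1 = 0, b_2 = 0.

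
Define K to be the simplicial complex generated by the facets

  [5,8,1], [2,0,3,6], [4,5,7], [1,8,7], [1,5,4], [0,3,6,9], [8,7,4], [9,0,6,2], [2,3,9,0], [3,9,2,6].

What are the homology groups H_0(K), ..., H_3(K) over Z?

Order the vertices as 0 < 1 < 2 < 3 < 4 < 5 < 6 < 7 < 8 < 9. Listing each simplex with vertices in this order, K has dimension 3 with simplices:

  0-simplices (10): [0], [1], [2], [3], [4], [5], [6], [7], [8], [9]
  1-simplices (20): [0,2], [0,3], [0,6], [0,9], [1,4], [1,5], [1,7], [1,8], [2,3], [2,6], [2,9], [3,6], [3,9], [4,5], [4,7], [4,8], [5,7], [5,8], [6,9], [7,8]
  2-simplices (15): [0,2,3], [0,2,6], [0,2,9], [0,3,6], [0,3,9], [0,6,9], [1,4,5], [1,5,8], [1,7,8], [2,3,6], [2,3,9], [2,6,9], [3,6,9], [4,5,7], [4,7,8]
  3-simplices (5): [0,2,3,6], [0,2,3,9], [0,2,6,9], [0,3,6,9], [2,3,6,9]

so the chain groups are C_0 ≅ Z^10, C_1 ≅ Z^20, C_2 ≅ Z^15, C_3 ≅ Z^5.

The boundary map ∂_1: C_1 → C_0 sends each edge [p,q] (with p < q) to q − p. For instance
  ∂[5,7] = [7] − [5].
The 10×20 boundary matrix has rank 8 and Smith normal form diag(1,1,1,1,1,1,1,1).

The boundary map ∂_2: C_2 → C_1 acts by ∂[p,q,r] = [q,r] − [p,r] + [p,q]. For instance
  ∂[1,7,8] = [7,8] − [1,8] + [1,7],
  ∂[1,4,5] = [4,5] − [1,5] + [1,4].
The 20×15 boundary matrix has rank 11 and Smith normal form diag(1,1,1,1,1,1,1,1,1,1,1).

∂_3: C_3 → C_2 sends each 3-simplex σ to the alternating sum Σ_i (−1)^i (σ with its i-th vertex removed). For instance
  ∂[2,3,6,9] = [3,6,9] − [2,6,9] + [2,3,9] − [2,3,6],
  ∂[0,3,6,9] = [3,6,9] − [0,6,9] + [0,3,9] − [0,3,6].
This gives a 15×5 integer matrix of rank 4; reducing to Smith normal form yields diagonal entries (1,1,1,1).

Reading off H_k = ker ∂_k / im ∂_{k+1}:

  H_0: rank C_0 − rank ∂_1 = 10 − 8 = 2, and the invariant factors of ∂_1 are all 1, so H_0 = Z^2.
  H_1: rank ker ∂_1 − rank ∂_2 = (20 − 8) − 11 = 1, and the invariant factors of ∂_2 are all 1, so H_1 = Z.
  H_2: rank ker ∂_2 − rank ∂_3 = (15 − 11) − 4 = 0, and the invariant factors of ∂_3 are all 1, so H_2 = 0.
  H_3: rank ker ∂_3 − rank ∂_4 = (5 − 4) − 0 = 1, and there is no ∂_4, so H_3 = Z.

As a check, the Euler characteristic is 10 − 20 + 15 − 5 = 0, which agrees with 2 − 1 + 0 − 1 = 0.

H_0 = Z^2,  H_1 = Z,  H_2 = 0,  H_3 = Z.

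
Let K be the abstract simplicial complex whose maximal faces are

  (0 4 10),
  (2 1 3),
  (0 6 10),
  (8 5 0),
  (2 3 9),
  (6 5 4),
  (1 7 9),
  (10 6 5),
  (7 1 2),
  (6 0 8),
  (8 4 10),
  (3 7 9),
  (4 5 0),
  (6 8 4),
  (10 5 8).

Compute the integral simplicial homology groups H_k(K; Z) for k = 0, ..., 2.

Take the total order 0 < 1 < 2 < 3 < 4 < 5 < 6 < 7 < 8 < 9 < 10 on the vertex set. Then K (dimension 2) consists of the simplices:

  0-simplices (11): [0], [1], [2], [3], [4], [5], [6], [7], [8], [9], [10]
  1-simplices (25): (25 of them)
  2-simplices (15): [0,4,5], [0,4,10], [0,5,8], [0,6,8], [0,6,10], [1,2,3], [1,2,7], [1,7,9], [2,3,9], [3,7,9], [4,5,6], [4,6,8], [4,8,10], [5,6,10], [5,8,10]

so the chain groups are C_0 ≅ Z^11, C_1 ≅ Z^25, C_2 ≅ Z^15.

∂_1: C_1 → C_0 maps an edge to its endpoints' difference, ∂[p,q] = q − p. For instance
  ∂[1,7] = [7] − [1].
The resulting 11×25 matrix has rank 9, and its Smith normal form has invariant factors (1,1,1,1,1,1,1,1,1).

Boundary ∂_2: C_2 → C_1 acts by ∂[p,q,r] = [q,r] − [p,r] + [p,q]. For instance
  ∂[1,2,3] = [2,3] − [1,3] + [1,2],
  ∂[0,4,10] = [4,10] − [0,10] + [0,4].
The resulting 25×15 matrix has rank 15, and its Smith normal form has invariant factors (1,1,1,1,1,1,1,1,1,1,1,1,1,1,2).

Computing H_k = (kernel of ∂_k) / (image of ∂_{k+1}):

  H_0: rank C_0 − rank ∂_1 = 11 − 9 = 2, and the invariant factors of ∂_1 are all 1, so H_0 = Z^2.
  H_1: rank ker ∂_1 − rank ∂_2 = (25 − 9) − 15 = 1, and ∂_2 has invariant factor 2 > 1, so H_1 = Z ⊕ Z_2.
  H_2: rank ker ∂_2 − rank ∂_3 = (15 − 15) − 0 = 0, and there is no ∂_3, so H_2 = 0.

H_0 = Z^2,  H_1 = Z ⊕ Z_2,  H_2 = 0.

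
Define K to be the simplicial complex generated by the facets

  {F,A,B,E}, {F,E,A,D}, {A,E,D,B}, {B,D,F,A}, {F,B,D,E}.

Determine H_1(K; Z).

H_1 = 0.

Fix the vertex order A < B < D < E < F and write every simplex with vertices in increasing order. Then dim K = 3 and the simplices of K are:

  0-simplices (5): A, B, D, E, F
  1-simplices (10): AB, AD, AE, AF, BD, BE, BF, DE, DF, EF
  2-simplices (10): ABD, ABE, ABF, ADE, ADF, AEF, BDE, BDF, BEF, DEF
  3-simplices (5): ABDE, ABDF, ABEF, ADEF, BDEF

giving chain groups C_0 ≅ Z^5, C_1 ≅ Z^10, C_2 ≅ Z^10, C_3 ≅ Z^5.

Boundary ∂_1: C_1 → C_0 is given by ∂[p,q] = [q] − [p]. For instance
  ∂AD = D − A.
The resulting 5×10 matrix has rank 4, and its Smith normal form has invariant factors (1,1,1,1).

Boundary ∂_2: C_2 → C_1 maps a triangle to the signed sum of its edges. For instance
  ∂AEF = EF − AF + AE,
  ∂ADE = DE − AE + AD.
This gives a 10×10 integer matrix of rank 6; reducing to Smith normal form yields diagonal entries (1,1,1,1,1,1).

∂_3: C_3 → C_2 sends each 3-simplex σ to the alternating sum Σ_i (−1)^i (σ with its i-th vertex removed). For instance
  ∂BDEF = DEF − BEF + BDF − BDE,
  ∂ABDF = BDF − ADF + ABF − ABD.
The resulting 10×5 matrix has rank 4, and its Smith normal form has invariant factors (1,1,1,1).

From H_k ≅ ker(∂_k) / im(∂_{k+1}) we obtain:

  H_1: rank ker ∂_1 − rank ∂_2 = (10 − 4) − 6 = 0, and the invariant factors of ∂_2 are all 1, so H_1 = 0.

(K is a triangulation of the 3-sphere S^3.)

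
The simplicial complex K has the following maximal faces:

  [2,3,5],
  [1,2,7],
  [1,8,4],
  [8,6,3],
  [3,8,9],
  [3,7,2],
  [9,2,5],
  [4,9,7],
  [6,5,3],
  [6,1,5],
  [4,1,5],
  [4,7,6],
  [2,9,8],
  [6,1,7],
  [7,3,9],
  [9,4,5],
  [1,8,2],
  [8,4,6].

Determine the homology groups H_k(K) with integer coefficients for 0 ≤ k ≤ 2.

Fix the vertex order 1 < 2 < 3 < 4 < 5 < 6 < 7 < 8 < 9 and write every simplex with vertices in increasing order. Then dim K = 2 and the simplices of K are:

  0-simplices (9): [1], [2], [3], [4], [5], [6], [7], [8], [9]
  1-simplices (27): (27 of them)
  2-simplices (18): [1,2,7], [1,2,8], [1,4,5], [1,4,8], [1,5,6], [1,6,7], [2,3,5], [2,3,7], [2,5,9], [2,8,9], [3,5,6], [3,6,8], [3,7,9], [3,8,9], [4,5,9], [4,6,7], [4,6,8], [4,7,9]

so the chain groups are C_0 ≅ Z^9, C_1 ≅ Z^27, C_2 ≅ Z^18.

Boundary ∂_1: C_1 → C_0 sends each edge [p,q] (with p < q) to q − p. For instance
  ∂[1,4] = [4] − [1].
The resulting 9×27 matrix has rank 8, and its Smith normal form has invariant factors (1,1,1,1,1,1,1,1).

∂_2: C_2 → C_1 acts by ∂[p,q,r] = [q,r] − [p,r] + [p,q]. For instance
  ∂[3,8,9] = [8,9] − [3,9] + [3,8],
  ∂[1,6,7] = [6,7] − [1,7] + [1,6].
The 27×18 boundary matrix has rank 18 and Smith normal form diag(1,1,1,1,1,1,1,1,1,1,1,1,1,1,1,1,1,2).

From H_k ≅ ker(∂_k) / im(∂_{k+1}) we obtain:

  H_0: rank C_0 − rank ∂_1 = 9 − 8 = 1, and the invariant factors of ∂_1 are all 1, so H_0 = Z.
  H_1: rank ker ∂_1 − rank ∂_2 = (27 − 8) − 18 = 1, and ∂_2 has invariant factor 2 > 1, so H_1 = Z ⊕ Z/2.
  H_2: rank ker ∂_2 − rank ∂_3 = (18 − 18) − 0 = 0, and there is no ∂_3, so H_2 = 0.

H_0 = Z,  H_1 = Z ⊕ Z/2,  H_2 = 0.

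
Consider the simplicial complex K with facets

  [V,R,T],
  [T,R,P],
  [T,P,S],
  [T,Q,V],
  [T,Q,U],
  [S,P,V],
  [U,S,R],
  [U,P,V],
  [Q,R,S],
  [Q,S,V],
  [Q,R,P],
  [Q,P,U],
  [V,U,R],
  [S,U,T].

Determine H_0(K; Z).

H_0 = Z.

We work with the vertex ordering P < Q < R < S < T < U < V. The simplices of K, each written with vertices in increasing order, are:

  0-simplices (7): P, Q, R, S, T, U, V
  1-simplices (21): PQ, PR, PS, PT, PU, PV, QR, QS, QT, QU, QV, RS, RT, RU, RV, ST, SU, SV, TU, TV, UV
  2-simplices (14): PQR, PQU, PRT, PST, PSV, PUV, QRS, QSV, QTU, QTV, RSU, RTV, RUV, STU

giving chain groups C_0 ≅ Z^7, C_1 ≅ Z^21, C_2 ≅ Z^14.

Boundary ∂_1: C_1 → C_0 maps an edge to its endpoints' difference, ∂[p,q] = q − p.
The resulting 7×21 matrix has rank 6, and its Smith normal form has invariant factors (1,1,1,1,1,1).

The boundary map ∂_2: C_2 → C_1 acts by ∂[p,q,r] = [q,r] − [p,r] + [p,q]. For instance
  ∂QSV = SV − QV + QS,
  ∂QTU = TU − QU + QT.
As a 21×14 matrix over Z this has rank 13, with invariant factors (1,1,1,1,1,1,1,1,1,1,1,1,1).

Computing H_k = (kernel of ∂_k) / (image of ∂_{k+1}):

  H_0: rank C_0 − rank ∂_1 = 7 − 6 = 1, and the invariant factors of ∂_1 are all 1, so H_0 = Z.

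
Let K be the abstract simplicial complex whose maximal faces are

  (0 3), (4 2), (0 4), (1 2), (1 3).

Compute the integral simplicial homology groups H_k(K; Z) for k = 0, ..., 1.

H_0 = Z,  H_1 = Z.

Order the vertices as 0 < 1 < 2 < 3 < 4. Listing each simplex with vertices in this order, K has dimension 1 with simplices:

  0-simplices (5): [0], [1], [2], [3], [4]
  1-simplices (5): [0,3], [0,4], [1,2], [1,3], [2,4]

so the chain groups are C_0 ≅ Z^5, C_1 ≅ Z^5.

Boundary ∂_1: C_1 → C_0 sends each edge [p,q] (with p < q) to q − p. For instance
  ∂[2,4] = [4] − [2].
The resulting 5×5 matrix has rank 4, and its Smith normal form has invariant factors (1,1,1,1).

Computing H_k = (kernel of ∂_k) / (image of ∂_{k+1}):

  H_0: rank C_0 − rank ∂_1 = 5 − 4 = 1, and the invariant factors of ∂_1 are all 1, so H_0 ≅ Z.
  H_1: rank ker ∂_1 − rank ∂_2 = (5 − 4) − 0 = 1, and there is no ∂_2, so H_1 ≅ Z.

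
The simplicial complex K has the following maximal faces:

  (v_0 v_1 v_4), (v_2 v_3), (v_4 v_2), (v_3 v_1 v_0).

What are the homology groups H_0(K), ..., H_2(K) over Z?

H_0 = Z,  H_1 = Z,  H_2 = 0.

Order the vertices as v_0 < v_1 < v_2 < v_3 < v_4. Listing each simplex with vertices in this order, K has dimension 2 with simplices:

  0-simplices (5): [v_0], [v_1], [v_2], [v_3], [v_4]
  1-simplices (7): [v_0,v_1], [v_0,v_3], [v_0,v_4], [v_1,v_3], [v_1,v_4], [v_2,v_3], [v_2,v_4]
  2-simplices (2): [v_0,v_1,v_3], [v_0,v_1,v_4]

Hence C_0 ≅ Z^5, C_1 ≅ Z^7, C_2 ≅ Z^2.

Boundary ∂_1: C_1 → C_0 sends each edge [p,q] (with p < q) to q − p. For instance
  ∂[v_2,v_4] = [v_4] − [v_2].
This gives a 5×7 integer matrix of rank 4; reducing to Smith normal form yields diagonal entries (1,1,1,1).

The boundary map ∂_2: C_2 → C_1 acts by ∂[p,q,r] = [q,r] − [p,r] + [p,q]. For instance
  ∂[v_0,v_1,v_3] = [v_1,v_3] − [v_0,v_3] + [v_0,v_1],
  ∂[v_0,v_1,v_4] = [v_1,v_4] − [v_0,v_4] + [v_0,v_1].
As a 7×2 matrix over Z this has rank 2, with invariant factors (1,1).

Reading off H_k = ker ∂_k / im ∂_{k+1}:

  H_0: rank C_0 − rank ∂_1 = 5 − 4 = 1, and the invariant factors of ∂_1 are all 1, so H_0 ≅ Z.
  H_1: rank ker ∂_1 − rank ∂_2 = (7 − 4) − 2 = 1, and the invariant factors of ∂_2 are all 1, so H_1 ≅ Z.
  H_2: rank ker ∂_2 − rank ∂_3 = (2 − 2) − 0 = 0, and there is no ∂_3, so H_2 ≅ 0.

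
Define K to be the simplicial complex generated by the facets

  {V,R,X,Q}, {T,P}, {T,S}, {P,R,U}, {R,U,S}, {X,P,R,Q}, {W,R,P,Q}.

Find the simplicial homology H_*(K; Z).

H_0 = Z,  H_1 = Z,  H_2 = 0,  H_3 = 0.

We work with the vertex ordering P < Q < R < S < T < U < V < W < X. The simplices of K, each written with vertices in increasing order, are:

  0-simplices (9): P, Q, R, S, T, U, V, W, X
  1-simplices (18): PQ, PR, PT, PU, PW, PX, QR, QV, QW, QX, RS, RU, RV, RW, RX, ST, SU, VX
  2-simplices (12): PQR, PQW, PQX, PRU, PRW, PRX, QRV, QRW, QRX, QVX, RSU, RVX
  3-simplices (3): PQRW, PQRX, QRVX

giving chain groups C_0 ≅ Z^9, C_1 ≅ Z^18, C_2 ≅ Z^12, C_3 ≅ Z^3.

Boundary ∂_1: C_1 → C_0 sends each edge [p,q] (with p < q) to q − p.
As a 9×18 matrix over Z this has rank 8, with invariant factors (1,1,1,1,1,1,1,1).

Boundary ∂_2: C_2 → C_1 sends each 2-simplex [p,q,r] to [q,r] − [p,r] + [p,q]. For instance
  ∂PRU = RU − PU + PR,
  ∂PQX = QX − PX + PQ.
As a 18×12 matrix over Z this has rank 9, with invariant factors (1,1,1,1,1,1,1,1,1).

∂_3: C_3 → C_2 sends each 3-simplex σ to the alternating sum Σ_i (−1)^i (σ with its i-th vertex removed). For instance
  ∂PQRW = QRW − PRW + PQW − PQR,
  ∂PQRX = QRX − PRX + PQX − PQR.
As a 12×3 matrix over Z this has rank 3, with invariant factors (1,1,1).

From H_k ≅ ker(∂_k) / im(∂_{k+1}) we obtain:

  H_0: rank C_0 − rank ∂_1 = 9 − 8 = 1, and the invariant factors of ∂_1 are all 1, so H_0 ≅ Z.
  H_1: rank ker ∂_1 − rank ∂_2 = (18 − 8) − 9 = 1, and the invariant factors of ∂_2 are all 1, so H_1 ≅ Z.
  H_2: rank ker ∂_2 − rank ∂_3 = (12 − 9) − 3 = 0, and the invariant factors of ∂_3 are all 1, so H_2 ≅ 0.
  H_3: rank ker ∂_3 − rank ∂_4 = (3 − 3) − 0 = 0, and there is no ∂_4, so H_3 ≅ 0.

As a check, the Euler characteristic is 9 − 18 + 12 − 3 = 0, which agrees with 1 − 1 + 0 − 0 = 0.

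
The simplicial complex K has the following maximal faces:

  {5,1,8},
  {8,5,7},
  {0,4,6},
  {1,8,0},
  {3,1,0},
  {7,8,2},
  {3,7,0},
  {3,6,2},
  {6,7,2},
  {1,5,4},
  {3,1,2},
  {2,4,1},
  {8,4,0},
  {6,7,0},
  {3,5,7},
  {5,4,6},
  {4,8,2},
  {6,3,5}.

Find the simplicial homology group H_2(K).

H_2 ≅ 0.

We work with the vertex ordering 0 < 1 < 2 < 3 < 4 < 5 < 6 < 7 < 8. The simplices of K, each written with vertices in increasing order, are:

  0-simplices (9): [0], [1], [2], [3], [4], [5], [6], [7], [8]
  1-simplices (27): (27 of them)
  2-simplices (18): [0,1,3], [0,1,8], [0,3,7], [0,4,6], [0,4,8], [0,6,7], [1,2,3], [1,2,4], [1,4,5], [1,5,8], [2,3,6], [2,4,8], [2,6,7], [2,7,8], [3,5,6], [3,5,7], [4,5,6], [5,7,8]

so the chain groups are C_0 ≅ Z^9, C_1 ≅ Z^27, C_2 ≅ Z^18.

∂_1: C_1 → C_0 sends each edge [p,q] (with p < q) to q − p. For instance
  ∂[3,6] = [6] − [3].
The resulting 9×27 matrix has rank 8, and its Smith normal form has invariant factors (1,1,1,1,1,1,1,1).

Boundary ∂_2: C_2 → C_1 maps a triangle to the signed sum of its edges. For instance
  ∂[0,6,7] = [6,7] − [0,7] + [0,6],
  ∂[2,6,7] = [6,7] − [2,7] + [2,6].
The 27×18 boundary matrix has rank 18 and Smith normal form diag(1,1,1,1,1,1,1,1,1,1,1,1,1,1,1,1,1,2).

From H_k ≅ ker(∂_k) / im(∂_{k+1}) we obtain:

  H_2: rank ker ∂_2 − rank ∂_3 = (18 − 18) − 0 = 0, and there is no ∂_3, so H_2 ≅ 0.

(K is a triangulation of the Klein bottle.)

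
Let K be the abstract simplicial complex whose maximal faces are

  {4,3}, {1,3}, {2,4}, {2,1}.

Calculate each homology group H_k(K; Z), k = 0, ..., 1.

We work with the vertex ordering 1 < 2 < 3 < 4. The simplices of K, each written with vertices in increasing order, are:

  0-simplices (4): [1], [2], [3], [4]
  1-simplices (4): [1,2], [1,3], [2,4], [3,4]

Hence C_0 ≅ Z^4, C_1 ≅ Z^4.

The boundary map ∂_1: C_1 → C_0 maps an edge to its endpoints' difference, ∂[p,q] = q − p.
The 4×4 boundary matrix has rank 3 and Smith normal form diag(1,1,1).

Reading off H_k = ker ∂_k / im ∂_{k+1}:

  H_0: rank C_0 − rank ∂_1 = 4 − 3 = 1, and the invariant factors of ∂_1 are all 1, so H_0 = Z.
  H_1: rank ker ∂_1 − rank ∂_2 = (4 − 3) − 0 = 1, and there is no ∂_2, so H_1 = Z.

H_0 ≅ Z,  H_1 ≅ Z.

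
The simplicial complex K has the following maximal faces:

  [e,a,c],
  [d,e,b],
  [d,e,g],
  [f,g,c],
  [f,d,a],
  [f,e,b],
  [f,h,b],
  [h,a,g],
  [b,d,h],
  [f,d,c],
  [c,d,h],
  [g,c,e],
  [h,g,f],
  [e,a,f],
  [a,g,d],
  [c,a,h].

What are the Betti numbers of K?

b_0 = 1, b_1 = 2, b_2 = 1.

Fix the vertex order a < b < c < d < e < f < g < h and write every simplex with vertices in increasing order. Then dim K = 2 and the simplices of K are:

  0-simplices (8): a, b, c, d, e, f, g, h
  1-simplices (24): ac, ad, ae, af, ag, ah, bd, be, bf, bh, cd, ce, cf, cg, ch, de, df, dg, dh, ef, eg, fg, fh, gh
  2-simplices (16): ace, ach, adf, adg, aef, agh, bde, bdh, bef, bfh, cdf, cdh, ceg, cfg, deg, fgh

Hence C_0 ≅ Z^8, C_1 ≅ Z^24, C_2 ≅ Z^16.

Boundary ∂_1: C_1 → C_0 is given by ∂[p,q] = [q] − [p]. For instance
  ∂fg = g − f.
As a 8×24 matrix over Z this has rank 7, with invariant factors (1,1,1,1,1,1,1).

Boundary ∂_2: C_2 → C_1 acts by ∂[p,q,r] = [q,r] − [p,r] + [p,q]. For instance
  ∂agh = gh − ah + ag,
  ∂aef = ef − af + ae.
The 24×16 boundary matrix has rank 15 and Smith normal form diag(1,1,1,1,1,1,1,1,1,1,1,1,1,1,1).

From H_k ≅ ker(∂_k) / im(∂_{k+1}) we obtain:

  H_0: rank C_0 − rank ∂_1 = 8 − 7 = 1, and the invariant factors of ∂_1 are all 1, so H_0 = Z.
  H_1: rank ker ∂_1 − rank ∂_2 = (24 − 7) − 15 = 2, and the invariant factors of ∂_2 are all 1, so H_1 = Z^2.
  H_2: rank ker ∂_2 − rank ∂_3 = (16 − 15) − 0 = 1, and there is no ∂_3, so H_2 = Z.

Hence the Betti numbers are b_0 = 1, b_1 = 2, b_2 = 1.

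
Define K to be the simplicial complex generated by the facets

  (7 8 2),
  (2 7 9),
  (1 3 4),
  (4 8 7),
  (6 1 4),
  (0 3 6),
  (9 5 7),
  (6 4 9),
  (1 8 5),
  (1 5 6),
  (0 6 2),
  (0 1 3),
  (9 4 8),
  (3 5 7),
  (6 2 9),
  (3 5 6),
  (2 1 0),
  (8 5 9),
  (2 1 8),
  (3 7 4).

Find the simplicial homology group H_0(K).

H_0 = Z.

Take the total order 0 < 1 < 2 < 3 < 4 < 5 < 6 < 7 < 8 < 9 on the vertex set. Then K (dimension 2) consists of the simplices:

  0-simplices (10): [0], [1], [2], [3], [4], [5], [6], [7], [8], [9]
  1-simplices (30): (30 of them)
  2-simplices (20): (20 of them)

giving chain groups C_0 ≅ Z^10, C_1 ≅ Z^30, C_2 ≅ Z^20.

∂_1: C_1 → C_0 is given by ∂[p,q] = [q] − [p].
The resulting 10×30 matrix has rank 9, and its Smith normal form has invariant factors (1,1,1,1,1,1,1,1,1).

∂_2: C_2 → C_1 acts by ∂[p,q,r] = [q,r] − [p,r] + [p,q]. For instance
  ∂[1,5,6] = [5,6] − [1,6] + [1,5],
  ∂[5,7,9] = [7,9] − [5,9] + [5,7].
The resulting 30×20 matrix has rank 20, and its Smith normal form has invariant factors (1,1,1,1,1,1,1,1,1,1,1,1,1,1,1,1,1,1,1,2).

Reading off H_k = ker ∂_k / im ∂_{k+1}:

  H_0: rank C_0 − rank ∂_1 = 10 − 9 = 1, and the invariant factors of ∂_1 are all 1, so H_0 ≅ Z.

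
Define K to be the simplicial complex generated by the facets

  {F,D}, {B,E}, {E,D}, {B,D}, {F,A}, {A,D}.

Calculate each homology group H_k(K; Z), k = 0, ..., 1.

H_0 ≅ Z,  H_1 ≅ Z^2.

Take the total order A < B < D < E < F on the vertex set. Then K (dimension 1) consists of the simplices:

  0-simplices (5): A, B, D, E, F
  1-simplices (6): AD, AF, BD, BE, DE, DF

so the chain groups are C_0 ≅ Z^5, C_1 ≅ Z^6.

Boundary ∂_1: C_1 → C_0 maps an edge to its endpoints' difference, ∂[p,q] = q − p.
This gives a 5×6 integer matrix of rank 4; reducing to Smith normal form yields diagonal entries (1,1,1,1).

Now H_k = ker ∂_k / im ∂_{k+1}, so:

  H_0: rank C_0 − rank ∂_1 = 5 − 4 = 1, and the invariant factors of ∂_1 are all 1, so H_0 ≅ Z.
  H_1: rank ker ∂_1 − rank ∂_2 = (6 − 4) − 0 = 2, and there is no ∂_2, so H_1 ≅ Z^2.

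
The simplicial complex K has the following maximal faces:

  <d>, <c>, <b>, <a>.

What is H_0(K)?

H_0 = Z^4.

K has 4 vertices.
rank ∂_0 = 0, rank ∂_1 = 0 ⇒ b_0 = 4 − 0 − 0 = 4. So H_0 ≅ Z^4.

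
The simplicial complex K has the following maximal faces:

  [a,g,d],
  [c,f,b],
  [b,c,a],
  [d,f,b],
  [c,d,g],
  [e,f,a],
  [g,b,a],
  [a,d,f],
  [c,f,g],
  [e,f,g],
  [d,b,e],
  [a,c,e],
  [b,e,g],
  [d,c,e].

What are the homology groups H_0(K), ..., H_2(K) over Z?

We work with the vertex ordering a < b < c < d < e < f < g. The simplices of K, each written with vertices in increasing order, are:

  0-simplices (7): a, b, c, d, e, f, g
  1-simplices (21): ab, ac, ad, ae, af, ag, bc, bd, be, bf, bg, cd, ce, cf, cg, de, df, dg, ef, eg, fg
  2-simplices (14): abc, abg, ace, adf, adg, aef, bcf, bde, bdf, beg, cde, cdg, cfg, efg

Hence C_0 ≅ Z^7, C_1 ≅ Z^21, C_2 ≅ Z^14.

Boundary ∂_1: C_1 → C_0 sends each edge [p,q] (with p < q) to q − p.
This gives a 7×21 integer matrix of rank 6; reducing to Smith normal form yields diagonal entries (1,1,1,1,1,1).

Boundary ∂_2: C_2 → C_1 sends each 2-simplex [p,q,r] to [q,r] − [p,r] + [p,q]. For instance
  ∂cde = de − ce + cd,
  ∂bdf = df − bf + bd.
As a 21×14 matrix over Z this has rank 13, with invariant factors (1,1,1,1,1,1,1,1,1,1,1,1,1).

Computing H_k = (kernel of ∂_k) / (image of ∂_{k+1}):

  H_0: rank C_0 − rank ∂_1 = 7 − 6 = 1, and the invariant factors of ∂_1 are all 1, so H_0 ≅ Z.
  H_1: rank ker ∂_1 − rank ∂_2 = (21 − 6) − 13 = 2, and the invariant factors of ∂_2 are all 1, so H_1 ≅ Z^2.
  H_2: rank ker ∂_2 − rank ∂_3 = (14 − 13) − 0 = 1, and there is no ∂_3, so H_2 ≅ Z.

(K is a triangulation of the torus T^2.)

H_0 = Z,  H_1 = Z^2,  H_2 = Z.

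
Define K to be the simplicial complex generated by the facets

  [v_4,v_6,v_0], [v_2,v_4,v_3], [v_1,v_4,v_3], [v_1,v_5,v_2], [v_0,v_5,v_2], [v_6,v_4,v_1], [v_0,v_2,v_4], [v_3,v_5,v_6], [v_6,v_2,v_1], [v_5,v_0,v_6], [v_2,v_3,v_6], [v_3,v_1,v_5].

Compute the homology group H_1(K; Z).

H_1 = Z/2.

Order the vertices as v_0 < v_1 < v_2 < v_3 < v_4 < v_5 < v_6. Listing each simplex with vertices in this order, K has dimension 2 with simplices:

  0-simplices (7): [v_0], [v_1], [v_2], [v_3], [v_4], [v_5], [v_6]
  1-simplices (18): (18 of them)
  2-simplices (12): (12 of them)

so the chain groups are C_0 ≅ Z^7, C_1 ≅ Z^18, C_2 ≅ Z^12.

Boundary ∂_1: C_1 → C_0 sends each edge [p,q] (with p < q) to q − p. For instance
  ∂[v_1,v_6] = [v_6] − [v_1].
As a 7×18 matrix over Z this has rank 6, with invariant factors (1,1,1,1,1,1).

The boundary map ∂_2: C_2 → C_1 maps a triangle to the signed sum of its edges. For instance
  ∂[v_2,v_3,v_4] = [v_3,v_4] − [v_2,v_4] + [v_2,v_3],
  ∂[v_2,v_3,v_6] = [v_3,v_6] − [v_2,v_6] + [v_2,v_3].
This gives a 18×12 integer matrix of rank 12; reducing to Smith normal form yields diagonal entries (1,1,1,1,1,1,1,1,1,1,1,2).

Reading off H_k = ker ∂_k / im ∂_{k+1}:

  H_1: rank ker ∂_1 − rank ∂_2 = (18 − 6) − 12 = 0, and ∂_2 has invariant factor 2 > 1, so H_1 ≅ Z/2.

(K is a triangulation of the real projective plane RP^2.)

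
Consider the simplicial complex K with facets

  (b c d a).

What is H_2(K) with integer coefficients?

Order the vertices as a < b < c < d. Listing each simplex with vertices in this order, K has dimension 3 with simplices:

  0-simplices (4): a, b, c, d
  1-simplices (6): ab, ac, ad, bc, bd, cd
  2-simplices (4): abc, abd, acd, bcd
  3-simplices (1): abcd

giving chain groups C_0 ≅ Z^4, C_1 ≅ Z^6, C_2 ≅ Z^4, C_3 ≅ Z^1.

The boundary map ∂_1: C_1 → C_0 sends each edge [p,q] (with p < q) to q − p.
The resulting 4×6 matrix has rank 3, and its Smith normal form has invariant factors (1,1,1).

∂_2: C_2 → C_1 sends each 2-simplex [p,q,r] to [q,r] − [p,r] + [p,q]. For instance
  ∂acd = cd − ad + ac,
  ∂bcd = cd − bd + bc.
The resulting 6×4 matrix has rank 3, and its Smith normal form has invariant factors (1,1,1).

The boundary map ∂_3: C_3 → C_2 sends each 3-simplex σ to the alternating sum Σ_i (−1)^i (σ with its i-th vertex removed). For instance
  ∂abcd = bcd − acd + abd − abc.
The 4×1 boundary matrix has rank 1 and Smith normal form diag(1).

Now H_k = ker ∂_k / im ∂_{k+1}, so:

  H_2: rank ker ∂_2 − rank ∂_3 = (4 − 3) − 1 = 0, and the invariant factors of ∂_3 are all 1, so H_2 = 0.

H_2 = 0.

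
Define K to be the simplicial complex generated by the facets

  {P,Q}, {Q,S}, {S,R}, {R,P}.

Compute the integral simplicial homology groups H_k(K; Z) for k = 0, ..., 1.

Fix the vertex order P < Q < R < S and write every simplex with vertices in increasing order. Then dim K = 1 and the simplices of K are:

  0-simplices (4): P, Q, R, S
  1-simplices (4): PQ, PR, QS, RS

Hence C_0 ≅ Z^4, C_1 ≅ Z^4.

∂_1: C_1 → C_0 maps an edge to its endpoints' difference, ∂[p,q] = q − p. For instance
  ∂QS = S − Q.
As a 4×4 matrix over Z this has rank 3, with invariant factors (1,1,1).

Computing H_k = (kernel of ∂_k) / (image of ∂_{k+1}):

  H_0: rank C_0 − rank ∂_1 = 4 − 3 = 1, and the invariant factors of ∂_1 are all 1, so H_0 ≅ Z.
  H_1: rank ker ∂_1 − rank ∂_2 = (4 − 3) − 0 = 1, and there is no ∂_2, so H_1 ≅ Z.

H_0 = Z,  H_1 = Z.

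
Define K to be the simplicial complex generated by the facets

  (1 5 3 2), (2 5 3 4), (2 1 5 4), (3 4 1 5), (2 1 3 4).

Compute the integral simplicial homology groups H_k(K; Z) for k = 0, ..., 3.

Order the vertices as 1 < 2 < 3 < 4 < 5. Listing each simplex with vertices in this order, K has dimension 3 with simplices:

  0-simplices (5): [1], [2], [3], [4], [5]
  1-simplices (10): [1,2], [1,3], [1,4], [1,5], [2,3], [2,4], [2,5], [3,4], [3,5], [4,5]
  2-simplices (10): [1,2,3], [1,2,4], [1,2,5], [1,3,4], [1,3,5], [1,4,5], [2,3,4], [2,3,5], [2,4,5], [3,4,5]
  3-simplices (5): [1,2,3,4], [1,2,3,5], [1,2,4,5], [1,3,4,5], [2,3,4,5]

giving chain groups C_0 ≅ Z^5, C_1 ≅ Z^10, C_2 ≅ Z^10, C_3 ≅ Z^5.

Boundary ∂_1: C_1 → C_0 sends each edge [p,q] (with p < q) to q − p.
The resulting 5×10 matrix has rank 4, and its Smith normal form has invariant factors (1,1,1,1).

Boundary ∂_2: C_2 → C_1 maps a triangle to the signed sum of its edges. For instance
  ∂[2,3,5] = [3,5] − [2,5] + [2,3],
  ∂[1,4,5] = [4,5] − [1,5] + [1,4].
The 10×10 boundary matrix has rank 6 and Smith normal form diag(1,1,1,1,1,1).

The boundary map ∂_3: C_3 → C_2 sends each 3-simplex σ to the alternating sum Σ_i (−1)^i (σ with its i-th vertex removed). For instance
  ∂[2,3,4,5] = [3,4,5] − [2,4,5] + [2,3,5] − [2,3,4],
  ∂[1,2,3,5] = [2,3,5] − [1,3,5] + [1,2,5] − [1,2,3].
This gives a 10×5 integer matrix of rank 4; reducing to Smith normal form yields diagonal entries (1,1,1,1).

From H_k ≅ ker(∂_k) / im(∂_{k+1}) we obtain:

  H_0: rank C_0 − rank ∂_1 = 5 − 4 = 1, and the invariant factors of ∂_1 are all 1, so H_0 ≅ Z.
  H_1: rank ker ∂_1 − rank ∂_2 = (10 − 4) − 6 = 0, and the invariant factors of ∂_2 are all 1, so H_1 ≅ 0.
  H_2: rank ker ∂_2 − rank ∂_3 = (10 − 6) − 4 = 0, and the invariant factors of ∂_3 are all 1, so H_2 ≅ 0.
  H_3: rank ker ∂_3 − rank ∂_4 = (5 − 4) − 0 = 1, and there is no ∂_4, so H_3 ≅ Z.

(K is a triangulation of the 3-sphere S^3.)

H_0 = Z,  H_1 = 0,  H_2 = 0,  H_3 = Z.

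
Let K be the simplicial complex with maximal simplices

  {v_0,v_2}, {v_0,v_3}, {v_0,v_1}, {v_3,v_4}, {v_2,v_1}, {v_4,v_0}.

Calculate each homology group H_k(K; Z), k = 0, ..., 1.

Take the total order v_0 < v_1 < v_2 < v_3 < v_4 on the vertex set. Then K (dimension 1) consists of the simplices:

  0-simplices (5): [v_0], [v_1], [v_2], [v_3], [v_4]
  1-simplices (6): [v_0,v_1], [v_0,v_2], [v_0,v_3], [v_0,v_4], [v_1,v_2], [v_3,v_4]

Hence C_0 ≅ Z^5, C_1 ≅ Z^6.

Boundary ∂_1: C_1 → C_0 is given by ∂[p,q] = [q] − [p].
This gives a 5×6 integer matrix of rank 4; reducing to Smith normal form yields diagonal entries (1,1,1,1).

Now H_k = ker ∂_k / im ∂_{k+1}, so:

  H_0: rank C_0 − rank ∂_1 = 5 − 4 = 1, and the invariant factors of ∂_1 are all 1, so H_0 = Z.
  H_1: rank ker ∂_1 − rank ∂_2 = (6 − 4) − 0 = 2, and there is no ∂_2, so H_1 = Z^2.

As a check, the Euler characteristic is 5 − 6 = -1, which agrees with 1 − 2 = -1.

H_0 = Z,  H_1 = Z^2.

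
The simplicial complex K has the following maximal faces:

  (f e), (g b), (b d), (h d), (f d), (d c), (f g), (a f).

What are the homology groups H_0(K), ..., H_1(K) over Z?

Fix the vertex order a < b < c < d < e < f < g < h and write every simplex with vertices in increasing order. Then dim K = 1 and the simplices of K are:

  0-simplices (8): a, b, c, d, e, f, g, h
  1-simplices (8): af, bd, bg, cd, df, dh, ef, fg

Hence C_0 ≅ Z^8, C_1 ≅ Z^8.

∂_1: C_1 → C_0 is given by ∂[p,q] = [q] − [p].
This gives a 8×8 integer matrix of rank 7; reducing to Smith normal form yields diagonal entries (1,1,1,1,1,1,1).

From H_k ≅ ker(∂_k) / im(∂_{k+1}) we obtain:

  H_0: rank C_0 − rank ∂_1 = 8 − 7 = 1, and the invariant factors of ∂_1 are all 1, so H_0 ≅ Z.
  H_1: rank ker ∂_1 − rank ∂_2 = (8 − 7) − 0 = 1, and there is no ∂_2, so H_1 ≅ Z.

H_0 ≅ Z,  H_1 ≅ Z.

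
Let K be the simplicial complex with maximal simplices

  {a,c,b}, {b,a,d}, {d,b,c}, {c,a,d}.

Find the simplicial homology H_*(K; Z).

H_0 = Z,  H_1 = 0,  H_2 = Z.

Order the vertices as a < b < c < d. Listing each simplex with vertices in this order, K has dimension 2 with simplices:

  0-simplices (4): a, b, c, d
  1-simplices (6): ab, ac, ad, bc, bd, cd
  2-simplices (4): abc, abd, acd, bcd

so the chain groups are C_0 ≅ Z^4, C_1 ≅ Z^6, C_2 ≅ Z^4.

Boundary ∂_1: C_1 → C_0 is given by ∂[p,q] = [q] − [p]. For instance
  ∂bd = d − b.
The resulting 4×6 matrix has rank 3, and its Smith normal form has invariant factors (1,1,1).

The boundary map ∂_2: C_2 → C_1 sends each 2-simplex [p,q,r] to [q,r] − [p,r] + [p,q]. For instance
  ∂acd = cd − ad + ac,
  ∂abc = bc − ac + ab.
The resulting 6×4 matrix has rank 3, and its Smith normal form has invariant factors (1,1,1).

Now H_k = ker ∂_k / im ∂_{k+1}, so:

  H_0: rank C_0 − rank ∂_1 = 4 − 3 = 1, and the invariant factors of ∂_1 are all 1, so H_0 ≅ Z.
  H_1: rank ker ∂_1 − rank ∂_2 = (6 − 3) − 3 = 0, and the invariant factors of ∂_2 are all 1, so H_1 ≅ 0.
  H_2: rank ker ∂_2 − rank ∂_3 = (4 − 3) − 0 = 1, and there is no ∂_3, so H_2 ≅ Z.

(K is a triangulation of the 2-sphere S^2.)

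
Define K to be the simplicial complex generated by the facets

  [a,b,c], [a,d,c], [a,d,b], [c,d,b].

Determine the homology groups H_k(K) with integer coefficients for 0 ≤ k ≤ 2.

Order the vertices as a < b < c < d. Listing each simplex with vertices in this order, K has dimension 2 with simplices:

  0-simplices (4): a, b, c, d
  1-simplices (6): ab, ac, ad, bc, bd, cd
  2-simplices (4): abc, abd, acd, bcd

giving chain groups C_0 ≅ Z^4, C_1 ≅ Z^6, C_2 ≅ Z^4.

Boundary ∂_1: C_1 → C_0 maps an edge to its endpoints' difference, ∂[p,q] = q − p.
The 4×6 boundary matrix has rank 3 and Smith normal form diag(1,1,1).

Boundary ∂_2: C_2 → C_1 acts by ∂[p,q,r] = [q,r] − [p,r] + [p,q]. For instance
  ∂acd = cd − ad + ac,
  ∂bcd = cd − bd + bc.
The 6×4 boundary matrix has rank 3 and Smith normal form diag(1,1,1).

Now H_k = ker ∂_k / im ∂_{k+1}, so:

  H_0: rank C_0 − rank ∂_1 = 4 − 3 = 1, and the invariant factors of ∂_1 are all 1, so H_0 = Z.
  H_1: rank ker ∂_1 − rank ∂_2 = (6 − 3) − 3 = 0, and the invariant factors of ∂_2 are all 1, so H_1 = 0.
  H_2: rank ker ∂_2 − rank ∂_3 = (4 − 3) − 0 = 1, and there is no ∂_3, so H_2 = Z.

H_0 ≅ Z,  H_1 = 0,  H_2 ≅ Z.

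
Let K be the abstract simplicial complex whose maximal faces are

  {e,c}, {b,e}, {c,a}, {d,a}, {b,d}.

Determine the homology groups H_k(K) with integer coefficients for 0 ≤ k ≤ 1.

H_0 = Z,  H_1 = Z.

K has 5 vertices, 5 edges.
rank ∂_0 = 0, rank ∂_1 = 4 ⇒ b_0 = 5 − 0 − 4 = 1; all invariant factors of ∂_1 are 1 so no torsion. So H_0 ≅ Z.
rank ∂_1 = 4, rank ∂_2 = 0 ⇒ b_1 = 5 − 4 − 0 = 1. So H_1 ≅ Z.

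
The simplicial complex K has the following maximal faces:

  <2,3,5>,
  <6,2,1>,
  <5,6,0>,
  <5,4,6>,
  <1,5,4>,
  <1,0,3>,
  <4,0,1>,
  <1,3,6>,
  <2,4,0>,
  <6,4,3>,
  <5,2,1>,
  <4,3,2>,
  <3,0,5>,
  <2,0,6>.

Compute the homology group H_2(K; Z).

H_2 ≅ Z.

Fix the vertex order 0 < 1 < 2 < 3 < 4 < 5 < 6 and write every simplex with vertices in increasing order. Then dim K = 2 and the simplices of K are:

  0-simplices (7): [0], [1], [2], [3], [4], [5], [6]
  1-simplices (21): [0,1], [0,2], [0,3], [0,4], [0,5], [0,6], [1,2], [1,3], [1,4], [1,5], [1,6], [2,3], [2,4], [2,5], [2,6], [3,4], [3,5], [3,6], [4,5], [4,6], [5,6]
  2-simplices (14): [0,1,3], [0,1,4], [0,2,4], [0,2,6], [0,3,5], [0,5,6], [1,2,5], [1,2,6], [1,3,6], [1,4,5], [2,3,4], [2,3,5], [3,4,6], [4,5,6]

Hence C_0 ≅ Z^7, C_1 ≅ Z^21, C_2 ≅ Z^14.

The boundary map ∂_1: C_1 → C_0 maps an edge to its endpoints' difference, ∂[p,q] = q − p.
The resulting 7×21 matrix has rank 6, and its Smith normal form has invariant factors (1,1,1,1,1,1).

∂_2: C_2 → C_1 sends each 2-simplex [p,q,r] to [q,r] − [p,r] + [p,q]. For instance
  ∂[1,2,6] = [2,6] − [1,6] + [1,2],
  ∂[1,3,6] = [3,6] − [1,6] + [1,3].
The 21×14 boundary matrix has rank 13 and Smith normal form diag(1,1,1,1,1,1,1,1,1,1,1,1,1).

Now H_k = ker ∂_k / im ∂_{k+1}, so:

  H_2: rank ker ∂_2 − rank ∂_3 = (14 − 13) − 0 = 1, and there is no ∂_3, so H_2 ≅ Z.

(K is a triangulation of the torus T^2.)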